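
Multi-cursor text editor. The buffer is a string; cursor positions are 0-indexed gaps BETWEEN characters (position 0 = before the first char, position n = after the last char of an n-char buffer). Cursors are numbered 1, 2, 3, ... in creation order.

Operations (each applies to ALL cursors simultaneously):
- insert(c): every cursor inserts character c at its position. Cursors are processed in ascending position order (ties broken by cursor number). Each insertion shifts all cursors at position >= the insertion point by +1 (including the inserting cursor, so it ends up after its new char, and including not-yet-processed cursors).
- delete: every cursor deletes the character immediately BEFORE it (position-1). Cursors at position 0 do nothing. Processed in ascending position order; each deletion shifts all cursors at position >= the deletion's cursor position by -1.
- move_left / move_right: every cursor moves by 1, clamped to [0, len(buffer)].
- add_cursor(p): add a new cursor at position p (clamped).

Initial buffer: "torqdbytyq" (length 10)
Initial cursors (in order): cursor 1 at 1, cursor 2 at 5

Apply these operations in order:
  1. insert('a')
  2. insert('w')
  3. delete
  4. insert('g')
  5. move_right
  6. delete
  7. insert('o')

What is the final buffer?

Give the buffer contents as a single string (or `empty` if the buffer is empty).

Answer: tagorqdagoytyq

Derivation:
After op 1 (insert('a')): buffer="taorqdabytyq" (len 12), cursors c1@2 c2@7, authorship .1....2.....
After op 2 (insert('w')): buffer="taworqdawbytyq" (len 14), cursors c1@3 c2@9, authorship .11....22.....
After op 3 (delete): buffer="taorqdabytyq" (len 12), cursors c1@2 c2@7, authorship .1....2.....
After op 4 (insert('g')): buffer="tagorqdagbytyq" (len 14), cursors c1@3 c2@9, authorship .11....22.....
After op 5 (move_right): buffer="tagorqdagbytyq" (len 14), cursors c1@4 c2@10, authorship .11....22.....
After op 6 (delete): buffer="tagrqdagytyq" (len 12), cursors c1@3 c2@8, authorship .11...22....
After op 7 (insert('o')): buffer="tagorqdagoytyq" (len 14), cursors c1@4 c2@10, authorship .111...222....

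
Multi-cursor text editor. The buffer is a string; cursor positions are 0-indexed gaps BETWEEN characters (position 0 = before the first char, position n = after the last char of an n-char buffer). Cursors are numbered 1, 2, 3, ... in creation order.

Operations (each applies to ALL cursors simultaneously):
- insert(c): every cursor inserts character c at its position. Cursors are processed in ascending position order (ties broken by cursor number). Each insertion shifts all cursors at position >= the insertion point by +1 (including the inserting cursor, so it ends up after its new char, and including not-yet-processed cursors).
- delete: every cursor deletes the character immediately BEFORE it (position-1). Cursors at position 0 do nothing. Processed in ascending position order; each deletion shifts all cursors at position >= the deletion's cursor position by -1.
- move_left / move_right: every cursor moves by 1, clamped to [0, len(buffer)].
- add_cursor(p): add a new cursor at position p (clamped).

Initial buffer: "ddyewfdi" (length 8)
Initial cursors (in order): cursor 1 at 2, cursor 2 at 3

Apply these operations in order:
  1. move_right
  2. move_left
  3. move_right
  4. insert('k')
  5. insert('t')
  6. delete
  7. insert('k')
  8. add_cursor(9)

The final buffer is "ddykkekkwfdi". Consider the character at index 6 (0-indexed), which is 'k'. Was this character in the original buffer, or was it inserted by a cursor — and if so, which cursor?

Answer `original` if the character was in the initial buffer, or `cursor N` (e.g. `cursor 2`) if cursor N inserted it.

After op 1 (move_right): buffer="ddyewfdi" (len 8), cursors c1@3 c2@4, authorship ........
After op 2 (move_left): buffer="ddyewfdi" (len 8), cursors c1@2 c2@3, authorship ........
After op 3 (move_right): buffer="ddyewfdi" (len 8), cursors c1@3 c2@4, authorship ........
After op 4 (insert('k')): buffer="ddykekwfdi" (len 10), cursors c1@4 c2@6, authorship ...1.2....
After op 5 (insert('t')): buffer="ddyktektwfdi" (len 12), cursors c1@5 c2@8, authorship ...11.22....
After op 6 (delete): buffer="ddykekwfdi" (len 10), cursors c1@4 c2@6, authorship ...1.2....
After op 7 (insert('k')): buffer="ddykkekkwfdi" (len 12), cursors c1@5 c2@8, authorship ...11.22....
After op 8 (add_cursor(9)): buffer="ddykkekkwfdi" (len 12), cursors c1@5 c2@8 c3@9, authorship ...11.22....
Authorship (.=original, N=cursor N): . . . 1 1 . 2 2 . . . .
Index 6: author = 2

Answer: cursor 2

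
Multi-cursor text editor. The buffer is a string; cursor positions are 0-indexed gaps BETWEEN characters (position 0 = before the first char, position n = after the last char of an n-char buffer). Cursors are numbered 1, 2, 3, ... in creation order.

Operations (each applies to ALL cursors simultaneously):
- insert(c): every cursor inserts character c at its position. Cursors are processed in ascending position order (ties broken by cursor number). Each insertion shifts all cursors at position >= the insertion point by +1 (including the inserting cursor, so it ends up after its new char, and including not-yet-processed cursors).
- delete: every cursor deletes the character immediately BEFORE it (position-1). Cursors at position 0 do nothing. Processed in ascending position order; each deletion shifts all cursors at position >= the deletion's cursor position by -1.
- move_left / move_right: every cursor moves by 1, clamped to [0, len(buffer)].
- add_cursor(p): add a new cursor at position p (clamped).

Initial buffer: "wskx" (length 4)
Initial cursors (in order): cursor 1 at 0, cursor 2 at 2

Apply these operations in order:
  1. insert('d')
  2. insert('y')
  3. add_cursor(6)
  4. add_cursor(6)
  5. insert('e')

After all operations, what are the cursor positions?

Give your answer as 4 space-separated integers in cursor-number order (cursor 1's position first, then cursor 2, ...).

Answer: 3 10 10 10

Derivation:
After op 1 (insert('d')): buffer="dwsdkx" (len 6), cursors c1@1 c2@4, authorship 1..2..
After op 2 (insert('y')): buffer="dywsdykx" (len 8), cursors c1@2 c2@6, authorship 11..22..
After op 3 (add_cursor(6)): buffer="dywsdykx" (len 8), cursors c1@2 c2@6 c3@6, authorship 11..22..
After op 4 (add_cursor(6)): buffer="dywsdykx" (len 8), cursors c1@2 c2@6 c3@6 c4@6, authorship 11..22..
After op 5 (insert('e')): buffer="dyewsdyeeekx" (len 12), cursors c1@3 c2@10 c3@10 c4@10, authorship 111..22234..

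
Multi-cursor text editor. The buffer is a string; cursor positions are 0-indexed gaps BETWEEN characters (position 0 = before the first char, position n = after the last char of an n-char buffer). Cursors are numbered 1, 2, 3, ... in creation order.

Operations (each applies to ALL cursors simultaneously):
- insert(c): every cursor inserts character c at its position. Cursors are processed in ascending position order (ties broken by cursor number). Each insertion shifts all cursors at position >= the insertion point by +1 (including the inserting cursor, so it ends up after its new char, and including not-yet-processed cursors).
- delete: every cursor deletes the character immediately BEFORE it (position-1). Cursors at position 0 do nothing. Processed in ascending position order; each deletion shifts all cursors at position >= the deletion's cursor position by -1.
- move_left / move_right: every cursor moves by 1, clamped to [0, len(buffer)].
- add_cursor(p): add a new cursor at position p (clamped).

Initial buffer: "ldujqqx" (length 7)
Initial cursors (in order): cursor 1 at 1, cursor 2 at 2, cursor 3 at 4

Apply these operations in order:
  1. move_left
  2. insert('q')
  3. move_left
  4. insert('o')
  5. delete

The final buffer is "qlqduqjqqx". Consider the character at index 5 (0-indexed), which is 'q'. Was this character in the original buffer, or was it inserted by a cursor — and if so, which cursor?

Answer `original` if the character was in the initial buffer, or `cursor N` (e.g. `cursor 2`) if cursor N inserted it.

Answer: cursor 3

Derivation:
After op 1 (move_left): buffer="ldujqqx" (len 7), cursors c1@0 c2@1 c3@3, authorship .......
After op 2 (insert('q')): buffer="qlqduqjqqx" (len 10), cursors c1@1 c2@3 c3@6, authorship 1.2..3....
After op 3 (move_left): buffer="qlqduqjqqx" (len 10), cursors c1@0 c2@2 c3@5, authorship 1.2..3....
After op 4 (insert('o')): buffer="oqloqduoqjqqx" (len 13), cursors c1@1 c2@4 c3@8, authorship 11.22..33....
After op 5 (delete): buffer="qlqduqjqqx" (len 10), cursors c1@0 c2@2 c3@5, authorship 1.2..3....
Authorship (.=original, N=cursor N): 1 . 2 . . 3 . . . .
Index 5: author = 3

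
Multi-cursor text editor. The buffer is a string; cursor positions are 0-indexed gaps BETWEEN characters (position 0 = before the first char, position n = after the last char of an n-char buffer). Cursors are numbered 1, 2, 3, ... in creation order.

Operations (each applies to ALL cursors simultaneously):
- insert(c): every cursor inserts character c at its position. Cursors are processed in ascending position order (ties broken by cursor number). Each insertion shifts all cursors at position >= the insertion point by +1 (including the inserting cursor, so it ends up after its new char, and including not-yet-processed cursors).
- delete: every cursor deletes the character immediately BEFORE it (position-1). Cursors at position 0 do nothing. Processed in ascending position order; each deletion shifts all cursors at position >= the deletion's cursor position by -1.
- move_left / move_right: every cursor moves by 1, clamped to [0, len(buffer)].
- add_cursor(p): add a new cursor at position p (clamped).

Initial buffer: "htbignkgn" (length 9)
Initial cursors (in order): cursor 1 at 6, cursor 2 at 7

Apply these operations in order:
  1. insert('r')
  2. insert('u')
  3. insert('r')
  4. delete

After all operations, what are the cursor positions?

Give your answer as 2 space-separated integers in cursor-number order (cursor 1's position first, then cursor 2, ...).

Answer: 8 11

Derivation:
After op 1 (insert('r')): buffer="htbignrkrgn" (len 11), cursors c1@7 c2@9, authorship ......1.2..
After op 2 (insert('u')): buffer="htbignrukrugn" (len 13), cursors c1@8 c2@11, authorship ......11.22..
After op 3 (insert('r')): buffer="htbignrurkrurgn" (len 15), cursors c1@9 c2@13, authorship ......111.222..
After op 4 (delete): buffer="htbignrukrugn" (len 13), cursors c1@8 c2@11, authorship ......11.22..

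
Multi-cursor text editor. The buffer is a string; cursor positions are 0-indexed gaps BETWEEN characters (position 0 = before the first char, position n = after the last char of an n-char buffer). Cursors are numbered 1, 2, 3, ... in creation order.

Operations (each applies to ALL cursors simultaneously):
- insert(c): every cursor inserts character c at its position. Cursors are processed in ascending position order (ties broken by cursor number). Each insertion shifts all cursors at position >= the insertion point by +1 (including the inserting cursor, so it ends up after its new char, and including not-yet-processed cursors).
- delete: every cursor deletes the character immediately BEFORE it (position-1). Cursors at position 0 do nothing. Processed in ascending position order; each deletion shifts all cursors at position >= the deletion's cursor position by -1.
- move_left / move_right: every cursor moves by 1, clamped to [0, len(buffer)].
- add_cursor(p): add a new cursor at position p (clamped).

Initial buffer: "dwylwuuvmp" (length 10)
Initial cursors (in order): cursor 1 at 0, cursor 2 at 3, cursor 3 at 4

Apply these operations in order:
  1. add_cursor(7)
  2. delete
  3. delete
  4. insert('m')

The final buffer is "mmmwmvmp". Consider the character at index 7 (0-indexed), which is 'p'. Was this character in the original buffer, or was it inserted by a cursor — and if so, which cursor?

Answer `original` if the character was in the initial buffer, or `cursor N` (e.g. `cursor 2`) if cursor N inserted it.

After op 1 (add_cursor(7)): buffer="dwylwuuvmp" (len 10), cursors c1@0 c2@3 c3@4 c4@7, authorship ..........
After op 2 (delete): buffer="dwwuvmp" (len 7), cursors c1@0 c2@2 c3@2 c4@4, authorship .......
After op 3 (delete): buffer="wvmp" (len 4), cursors c1@0 c2@0 c3@0 c4@1, authorship ....
After op 4 (insert('m')): buffer="mmmwmvmp" (len 8), cursors c1@3 c2@3 c3@3 c4@5, authorship 123.4...
Authorship (.=original, N=cursor N): 1 2 3 . 4 . . .
Index 7: author = original

Answer: original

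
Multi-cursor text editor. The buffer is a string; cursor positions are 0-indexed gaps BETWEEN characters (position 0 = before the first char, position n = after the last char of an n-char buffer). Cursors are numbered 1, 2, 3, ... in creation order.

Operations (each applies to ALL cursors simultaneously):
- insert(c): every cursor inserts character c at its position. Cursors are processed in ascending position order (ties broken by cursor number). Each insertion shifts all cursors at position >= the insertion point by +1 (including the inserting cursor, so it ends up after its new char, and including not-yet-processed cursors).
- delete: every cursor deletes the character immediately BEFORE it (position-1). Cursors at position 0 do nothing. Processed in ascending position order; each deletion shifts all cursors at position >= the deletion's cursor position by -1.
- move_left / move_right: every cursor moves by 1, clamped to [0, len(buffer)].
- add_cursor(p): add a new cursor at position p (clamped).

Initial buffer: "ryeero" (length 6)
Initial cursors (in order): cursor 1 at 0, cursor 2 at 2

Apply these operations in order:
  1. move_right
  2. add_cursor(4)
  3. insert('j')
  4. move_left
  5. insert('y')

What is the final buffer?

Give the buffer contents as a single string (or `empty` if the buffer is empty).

After op 1 (move_right): buffer="ryeero" (len 6), cursors c1@1 c2@3, authorship ......
After op 2 (add_cursor(4)): buffer="ryeero" (len 6), cursors c1@1 c2@3 c3@4, authorship ......
After op 3 (insert('j')): buffer="rjyejejro" (len 9), cursors c1@2 c2@5 c3@7, authorship .1..2.3..
After op 4 (move_left): buffer="rjyejejro" (len 9), cursors c1@1 c2@4 c3@6, authorship .1..2.3..
After op 5 (insert('y')): buffer="ryjyeyjeyjro" (len 12), cursors c1@2 c2@6 c3@9, authorship .11..22.33..

Answer: ryjyeyjeyjro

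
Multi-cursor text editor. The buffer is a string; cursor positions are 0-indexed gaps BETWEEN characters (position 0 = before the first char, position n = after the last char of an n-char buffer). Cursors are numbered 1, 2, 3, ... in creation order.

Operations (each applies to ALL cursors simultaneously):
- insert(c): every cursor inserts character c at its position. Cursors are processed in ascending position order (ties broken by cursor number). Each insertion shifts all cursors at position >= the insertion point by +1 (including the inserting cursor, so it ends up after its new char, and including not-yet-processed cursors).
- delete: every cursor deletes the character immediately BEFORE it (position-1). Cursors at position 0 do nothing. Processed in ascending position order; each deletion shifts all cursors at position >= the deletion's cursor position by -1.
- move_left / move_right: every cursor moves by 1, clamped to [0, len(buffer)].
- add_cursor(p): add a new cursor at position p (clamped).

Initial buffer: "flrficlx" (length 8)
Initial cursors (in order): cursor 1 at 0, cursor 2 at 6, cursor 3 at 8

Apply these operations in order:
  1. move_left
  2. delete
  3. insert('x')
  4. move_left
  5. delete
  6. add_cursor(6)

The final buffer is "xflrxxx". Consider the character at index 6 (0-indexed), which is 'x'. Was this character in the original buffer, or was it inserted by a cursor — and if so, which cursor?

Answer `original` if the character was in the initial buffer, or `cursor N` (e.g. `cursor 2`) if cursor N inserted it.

After op 1 (move_left): buffer="flrficlx" (len 8), cursors c1@0 c2@5 c3@7, authorship ........
After op 2 (delete): buffer="flrfcx" (len 6), cursors c1@0 c2@4 c3@5, authorship ......
After op 3 (insert('x')): buffer="xflrfxcxx" (len 9), cursors c1@1 c2@6 c3@8, authorship 1....2.3.
After op 4 (move_left): buffer="xflrfxcxx" (len 9), cursors c1@0 c2@5 c3@7, authorship 1....2.3.
After op 5 (delete): buffer="xflrxxx" (len 7), cursors c1@0 c2@4 c3@5, authorship 1...23.
After op 6 (add_cursor(6)): buffer="xflrxxx" (len 7), cursors c1@0 c2@4 c3@5 c4@6, authorship 1...23.
Authorship (.=original, N=cursor N): 1 . . . 2 3 .
Index 6: author = original

Answer: original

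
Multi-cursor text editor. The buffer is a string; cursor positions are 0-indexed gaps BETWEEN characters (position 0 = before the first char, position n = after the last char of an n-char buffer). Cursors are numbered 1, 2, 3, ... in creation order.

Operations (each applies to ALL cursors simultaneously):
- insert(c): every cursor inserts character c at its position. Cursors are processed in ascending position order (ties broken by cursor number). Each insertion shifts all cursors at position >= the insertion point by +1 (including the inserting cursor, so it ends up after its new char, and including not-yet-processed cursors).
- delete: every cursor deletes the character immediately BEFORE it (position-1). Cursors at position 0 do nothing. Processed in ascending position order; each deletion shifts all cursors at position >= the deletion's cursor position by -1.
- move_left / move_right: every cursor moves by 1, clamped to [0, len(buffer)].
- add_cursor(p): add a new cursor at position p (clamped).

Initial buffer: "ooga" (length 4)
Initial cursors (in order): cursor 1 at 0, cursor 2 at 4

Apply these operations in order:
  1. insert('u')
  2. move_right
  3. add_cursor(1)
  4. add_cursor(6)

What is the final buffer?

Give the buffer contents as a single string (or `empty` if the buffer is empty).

After op 1 (insert('u')): buffer="uoogau" (len 6), cursors c1@1 c2@6, authorship 1....2
After op 2 (move_right): buffer="uoogau" (len 6), cursors c1@2 c2@6, authorship 1....2
After op 3 (add_cursor(1)): buffer="uoogau" (len 6), cursors c3@1 c1@2 c2@6, authorship 1....2
After op 4 (add_cursor(6)): buffer="uoogau" (len 6), cursors c3@1 c1@2 c2@6 c4@6, authorship 1....2

Answer: uoogau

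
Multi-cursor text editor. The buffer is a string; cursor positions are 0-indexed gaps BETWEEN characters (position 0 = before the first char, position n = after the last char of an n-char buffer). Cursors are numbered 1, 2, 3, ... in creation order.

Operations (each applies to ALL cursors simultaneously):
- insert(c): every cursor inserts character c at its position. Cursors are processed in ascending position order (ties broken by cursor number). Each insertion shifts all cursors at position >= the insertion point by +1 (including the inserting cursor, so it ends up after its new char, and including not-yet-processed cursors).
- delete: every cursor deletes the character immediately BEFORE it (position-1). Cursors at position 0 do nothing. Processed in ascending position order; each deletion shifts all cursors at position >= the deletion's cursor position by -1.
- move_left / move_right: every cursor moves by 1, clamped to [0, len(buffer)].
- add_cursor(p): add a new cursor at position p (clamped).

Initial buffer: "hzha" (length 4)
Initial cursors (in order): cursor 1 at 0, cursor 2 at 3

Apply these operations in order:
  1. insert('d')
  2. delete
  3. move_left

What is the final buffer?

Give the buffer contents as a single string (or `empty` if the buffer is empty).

Answer: hzha

Derivation:
After op 1 (insert('d')): buffer="dhzhda" (len 6), cursors c1@1 c2@5, authorship 1...2.
After op 2 (delete): buffer="hzha" (len 4), cursors c1@0 c2@3, authorship ....
After op 3 (move_left): buffer="hzha" (len 4), cursors c1@0 c2@2, authorship ....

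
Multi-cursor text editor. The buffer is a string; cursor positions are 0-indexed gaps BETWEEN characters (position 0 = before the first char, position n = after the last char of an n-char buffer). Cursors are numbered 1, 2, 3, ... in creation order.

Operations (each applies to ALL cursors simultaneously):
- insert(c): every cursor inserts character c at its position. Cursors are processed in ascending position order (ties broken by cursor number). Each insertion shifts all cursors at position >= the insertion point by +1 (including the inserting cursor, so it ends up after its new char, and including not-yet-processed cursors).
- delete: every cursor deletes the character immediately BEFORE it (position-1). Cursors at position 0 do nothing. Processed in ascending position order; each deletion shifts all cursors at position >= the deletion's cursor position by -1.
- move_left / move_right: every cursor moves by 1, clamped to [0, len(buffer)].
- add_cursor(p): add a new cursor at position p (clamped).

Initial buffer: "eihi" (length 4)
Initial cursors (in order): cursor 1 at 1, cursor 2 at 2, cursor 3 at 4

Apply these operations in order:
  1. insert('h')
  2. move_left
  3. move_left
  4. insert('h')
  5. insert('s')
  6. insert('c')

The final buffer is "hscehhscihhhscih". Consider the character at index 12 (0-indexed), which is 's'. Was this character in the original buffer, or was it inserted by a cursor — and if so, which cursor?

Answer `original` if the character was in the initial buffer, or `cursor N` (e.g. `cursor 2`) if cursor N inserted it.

After op 1 (insert('h')): buffer="ehihhih" (len 7), cursors c1@2 c2@4 c3@7, authorship .1.2..3
After op 2 (move_left): buffer="ehihhih" (len 7), cursors c1@1 c2@3 c3@6, authorship .1.2..3
After op 3 (move_left): buffer="ehihhih" (len 7), cursors c1@0 c2@2 c3@5, authorship .1.2..3
After op 4 (insert('h')): buffer="hehhihhhih" (len 10), cursors c1@1 c2@4 c3@8, authorship 1.12.2.3.3
After op 5 (insert('s')): buffer="hsehhsihhhsih" (len 13), cursors c1@2 c2@6 c3@11, authorship 11.122.2.33.3
After op 6 (insert('c')): buffer="hscehhscihhhscih" (len 16), cursors c1@3 c2@8 c3@14, authorship 111.1222.2.333.3
Authorship (.=original, N=cursor N): 1 1 1 . 1 2 2 2 . 2 . 3 3 3 . 3
Index 12: author = 3

Answer: cursor 3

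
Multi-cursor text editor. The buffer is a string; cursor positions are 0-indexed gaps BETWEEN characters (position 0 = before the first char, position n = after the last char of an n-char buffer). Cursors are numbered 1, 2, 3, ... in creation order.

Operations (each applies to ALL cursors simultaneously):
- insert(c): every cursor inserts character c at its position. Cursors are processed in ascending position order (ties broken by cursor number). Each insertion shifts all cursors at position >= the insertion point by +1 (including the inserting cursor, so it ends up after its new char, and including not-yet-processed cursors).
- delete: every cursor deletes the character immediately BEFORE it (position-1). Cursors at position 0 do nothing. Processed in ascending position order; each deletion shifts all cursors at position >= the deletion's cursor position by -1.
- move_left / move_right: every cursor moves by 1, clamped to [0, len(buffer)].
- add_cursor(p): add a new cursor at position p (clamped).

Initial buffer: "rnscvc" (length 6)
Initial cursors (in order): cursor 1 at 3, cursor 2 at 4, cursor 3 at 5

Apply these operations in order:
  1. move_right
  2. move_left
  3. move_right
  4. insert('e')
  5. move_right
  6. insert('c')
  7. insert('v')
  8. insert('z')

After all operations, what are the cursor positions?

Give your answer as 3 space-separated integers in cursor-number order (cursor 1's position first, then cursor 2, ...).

After op 1 (move_right): buffer="rnscvc" (len 6), cursors c1@4 c2@5 c3@6, authorship ......
After op 2 (move_left): buffer="rnscvc" (len 6), cursors c1@3 c2@4 c3@5, authorship ......
After op 3 (move_right): buffer="rnscvc" (len 6), cursors c1@4 c2@5 c3@6, authorship ......
After op 4 (insert('e')): buffer="rnscevece" (len 9), cursors c1@5 c2@7 c3@9, authorship ....1.2.3
After op 5 (move_right): buffer="rnscevece" (len 9), cursors c1@6 c2@8 c3@9, authorship ....1.2.3
After op 6 (insert('c')): buffer="rnscevceccec" (len 12), cursors c1@7 c2@10 c3@12, authorship ....1.12.233
After op 7 (insert('v')): buffer="rnscevcveccvecv" (len 15), cursors c1@8 c2@12 c3@15, authorship ....1.112.22333
After op 8 (insert('z')): buffer="rnscevcvzeccvzecvz" (len 18), cursors c1@9 c2@14 c3@18, authorship ....1.1112.2223333

Answer: 9 14 18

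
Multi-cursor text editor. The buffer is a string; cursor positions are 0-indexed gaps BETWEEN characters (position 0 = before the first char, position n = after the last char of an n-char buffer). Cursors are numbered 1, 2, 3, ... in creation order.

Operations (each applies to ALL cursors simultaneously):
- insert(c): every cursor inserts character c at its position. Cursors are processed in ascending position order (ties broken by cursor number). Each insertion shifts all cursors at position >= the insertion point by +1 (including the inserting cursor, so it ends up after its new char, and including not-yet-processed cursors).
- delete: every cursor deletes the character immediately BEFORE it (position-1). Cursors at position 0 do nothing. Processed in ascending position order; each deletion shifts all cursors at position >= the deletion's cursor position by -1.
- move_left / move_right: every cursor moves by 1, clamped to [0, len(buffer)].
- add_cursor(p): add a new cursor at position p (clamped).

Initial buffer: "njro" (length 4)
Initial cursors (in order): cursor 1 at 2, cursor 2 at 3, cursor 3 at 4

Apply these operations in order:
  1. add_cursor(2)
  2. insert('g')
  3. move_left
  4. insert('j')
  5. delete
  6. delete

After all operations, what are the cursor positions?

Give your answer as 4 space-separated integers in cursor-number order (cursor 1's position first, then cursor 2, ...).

Answer: 1 2 3 1

Derivation:
After op 1 (add_cursor(2)): buffer="njro" (len 4), cursors c1@2 c4@2 c2@3 c3@4, authorship ....
After op 2 (insert('g')): buffer="njggrgog" (len 8), cursors c1@4 c4@4 c2@6 c3@8, authorship ..14.2.3
After op 3 (move_left): buffer="njggrgog" (len 8), cursors c1@3 c4@3 c2@5 c3@7, authorship ..14.2.3
After op 4 (insert('j')): buffer="njgjjgrjgojg" (len 12), cursors c1@5 c4@5 c2@8 c3@11, authorship ..1144.22.33
After op 5 (delete): buffer="njggrgog" (len 8), cursors c1@3 c4@3 c2@5 c3@7, authorship ..14.2.3
After op 6 (delete): buffer="nggg" (len 4), cursors c1@1 c4@1 c2@2 c3@3, authorship .423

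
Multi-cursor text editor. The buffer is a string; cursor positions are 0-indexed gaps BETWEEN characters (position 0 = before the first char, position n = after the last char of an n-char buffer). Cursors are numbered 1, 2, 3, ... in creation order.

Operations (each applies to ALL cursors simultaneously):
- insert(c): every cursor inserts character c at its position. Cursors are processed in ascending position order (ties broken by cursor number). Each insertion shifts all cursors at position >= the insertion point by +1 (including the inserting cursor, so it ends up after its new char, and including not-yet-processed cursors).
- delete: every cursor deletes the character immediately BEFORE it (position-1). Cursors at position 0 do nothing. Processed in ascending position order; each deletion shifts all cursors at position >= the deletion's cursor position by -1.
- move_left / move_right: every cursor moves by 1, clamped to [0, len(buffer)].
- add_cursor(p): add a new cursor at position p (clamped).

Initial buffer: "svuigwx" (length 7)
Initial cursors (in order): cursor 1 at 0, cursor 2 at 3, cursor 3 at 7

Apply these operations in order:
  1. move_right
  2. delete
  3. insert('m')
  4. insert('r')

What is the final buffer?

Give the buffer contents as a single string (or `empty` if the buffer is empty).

After op 1 (move_right): buffer="svuigwx" (len 7), cursors c1@1 c2@4 c3@7, authorship .......
After op 2 (delete): buffer="vugw" (len 4), cursors c1@0 c2@2 c3@4, authorship ....
After op 3 (insert('m')): buffer="mvumgwm" (len 7), cursors c1@1 c2@4 c3@7, authorship 1..2..3
After op 4 (insert('r')): buffer="mrvumrgwmr" (len 10), cursors c1@2 c2@6 c3@10, authorship 11..22..33

Answer: mrvumrgwmr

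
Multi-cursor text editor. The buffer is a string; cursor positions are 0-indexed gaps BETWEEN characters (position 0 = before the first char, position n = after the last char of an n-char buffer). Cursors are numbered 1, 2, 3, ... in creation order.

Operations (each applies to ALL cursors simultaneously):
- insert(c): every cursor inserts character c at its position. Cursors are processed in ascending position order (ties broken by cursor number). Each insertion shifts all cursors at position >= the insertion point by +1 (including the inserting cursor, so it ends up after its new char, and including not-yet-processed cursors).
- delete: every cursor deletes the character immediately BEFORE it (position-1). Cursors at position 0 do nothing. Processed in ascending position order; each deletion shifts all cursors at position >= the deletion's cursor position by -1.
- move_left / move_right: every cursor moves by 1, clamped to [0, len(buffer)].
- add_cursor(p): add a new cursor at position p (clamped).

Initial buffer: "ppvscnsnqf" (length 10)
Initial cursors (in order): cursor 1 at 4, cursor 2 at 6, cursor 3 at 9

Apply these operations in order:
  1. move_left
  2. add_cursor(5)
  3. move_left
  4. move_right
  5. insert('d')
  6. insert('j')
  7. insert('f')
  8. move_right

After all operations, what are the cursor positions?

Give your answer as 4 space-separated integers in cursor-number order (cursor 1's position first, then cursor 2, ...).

After op 1 (move_left): buffer="ppvscnsnqf" (len 10), cursors c1@3 c2@5 c3@8, authorship ..........
After op 2 (add_cursor(5)): buffer="ppvscnsnqf" (len 10), cursors c1@3 c2@5 c4@5 c3@8, authorship ..........
After op 3 (move_left): buffer="ppvscnsnqf" (len 10), cursors c1@2 c2@4 c4@4 c3@7, authorship ..........
After op 4 (move_right): buffer="ppvscnsnqf" (len 10), cursors c1@3 c2@5 c4@5 c3@8, authorship ..........
After op 5 (insert('d')): buffer="ppvdscddnsndqf" (len 14), cursors c1@4 c2@8 c4@8 c3@12, authorship ...1..24...3..
After op 6 (insert('j')): buffer="ppvdjscddjjnsndjqf" (len 18), cursors c1@5 c2@11 c4@11 c3@16, authorship ...11..2424...33..
After op 7 (insert('f')): buffer="ppvdjfscddjjffnsndjfqf" (len 22), cursors c1@6 c2@14 c4@14 c3@20, authorship ...111..242424...333..
After op 8 (move_right): buffer="ppvdjfscddjjffnsndjfqf" (len 22), cursors c1@7 c2@15 c4@15 c3@21, authorship ...111..242424...333..

Answer: 7 15 21 15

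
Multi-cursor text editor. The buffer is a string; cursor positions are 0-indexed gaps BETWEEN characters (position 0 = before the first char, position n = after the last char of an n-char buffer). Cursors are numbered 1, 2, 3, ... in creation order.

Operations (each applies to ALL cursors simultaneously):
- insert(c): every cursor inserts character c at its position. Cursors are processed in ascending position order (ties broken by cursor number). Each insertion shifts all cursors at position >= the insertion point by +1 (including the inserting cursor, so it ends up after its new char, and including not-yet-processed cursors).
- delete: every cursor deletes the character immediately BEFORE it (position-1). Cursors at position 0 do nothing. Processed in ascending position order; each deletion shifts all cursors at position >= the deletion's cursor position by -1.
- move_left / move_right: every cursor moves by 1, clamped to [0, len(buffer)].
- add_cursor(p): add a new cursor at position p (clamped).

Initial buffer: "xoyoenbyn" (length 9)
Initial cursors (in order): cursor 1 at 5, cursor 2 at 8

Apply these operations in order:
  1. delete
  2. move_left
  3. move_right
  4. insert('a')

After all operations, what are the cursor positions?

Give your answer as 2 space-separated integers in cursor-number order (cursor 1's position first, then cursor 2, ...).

After op 1 (delete): buffer="xoyonbn" (len 7), cursors c1@4 c2@6, authorship .......
After op 2 (move_left): buffer="xoyonbn" (len 7), cursors c1@3 c2@5, authorship .......
After op 3 (move_right): buffer="xoyonbn" (len 7), cursors c1@4 c2@6, authorship .......
After op 4 (insert('a')): buffer="xoyoanban" (len 9), cursors c1@5 c2@8, authorship ....1..2.

Answer: 5 8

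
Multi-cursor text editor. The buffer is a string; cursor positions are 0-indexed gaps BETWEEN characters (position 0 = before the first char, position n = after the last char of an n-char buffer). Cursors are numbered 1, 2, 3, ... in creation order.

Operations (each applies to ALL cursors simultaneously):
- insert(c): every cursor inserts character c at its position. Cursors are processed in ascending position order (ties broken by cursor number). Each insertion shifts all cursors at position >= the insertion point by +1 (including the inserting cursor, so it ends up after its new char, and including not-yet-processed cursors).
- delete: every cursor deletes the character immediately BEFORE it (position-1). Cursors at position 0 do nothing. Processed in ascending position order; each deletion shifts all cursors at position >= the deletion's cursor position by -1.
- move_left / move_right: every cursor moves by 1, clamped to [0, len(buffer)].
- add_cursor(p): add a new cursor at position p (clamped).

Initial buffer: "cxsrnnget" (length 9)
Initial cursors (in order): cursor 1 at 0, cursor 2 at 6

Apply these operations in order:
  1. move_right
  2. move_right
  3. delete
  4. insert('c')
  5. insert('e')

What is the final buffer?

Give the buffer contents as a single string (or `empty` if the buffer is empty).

Answer: ccesrnngcet

Derivation:
After op 1 (move_right): buffer="cxsrnnget" (len 9), cursors c1@1 c2@7, authorship .........
After op 2 (move_right): buffer="cxsrnnget" (len 9), cursors c1@2 c2@8, authorship .........
After op 3 (delete): buffer="csrnngt" (len 7), cursors c1@1 c2@6, authorship .......
After op 4 (insert('c')): buffer="ccsrnngct" (len 9), cursors c1@2 c2@8, authorship .1.....2.
After op 5 (insert('e')): buffer="ccesrnngcet" (len 11), cursors c1@3 c2@10, authorship .11.....22.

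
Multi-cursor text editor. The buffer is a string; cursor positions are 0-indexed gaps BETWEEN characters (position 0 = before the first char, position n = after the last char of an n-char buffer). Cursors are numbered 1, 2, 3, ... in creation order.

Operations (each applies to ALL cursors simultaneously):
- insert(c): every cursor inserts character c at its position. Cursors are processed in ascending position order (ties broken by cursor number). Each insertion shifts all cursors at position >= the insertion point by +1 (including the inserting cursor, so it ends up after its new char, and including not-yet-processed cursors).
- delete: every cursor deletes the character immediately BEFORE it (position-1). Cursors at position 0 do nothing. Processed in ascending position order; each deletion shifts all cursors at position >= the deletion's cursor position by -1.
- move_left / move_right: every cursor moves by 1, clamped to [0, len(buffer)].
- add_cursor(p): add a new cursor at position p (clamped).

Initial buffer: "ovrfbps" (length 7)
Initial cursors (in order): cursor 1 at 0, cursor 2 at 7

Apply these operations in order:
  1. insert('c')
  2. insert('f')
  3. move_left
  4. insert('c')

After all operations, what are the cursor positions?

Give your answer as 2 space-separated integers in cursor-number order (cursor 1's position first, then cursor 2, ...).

After op 1 (insert('c')): buffer="covrfbpsc" (len 9), cursors c1@1 c2@9, authorship 1.......2
After op 2 (insert('f')): buffer="cfovrfbpscf" (len 11), cursors c1@2 c2@11, authorship 11.......22
After op 3 (move_left): buffer="cfovrfbpscf" (len 11), cursors c1@1 c2@10, authorship 11.......22
After op 4 (insert('c')): buffer="ccfovrfbpsccf" (len 13), cursors c1@2 c2@12, authorship 111.......222

Answer: 2 12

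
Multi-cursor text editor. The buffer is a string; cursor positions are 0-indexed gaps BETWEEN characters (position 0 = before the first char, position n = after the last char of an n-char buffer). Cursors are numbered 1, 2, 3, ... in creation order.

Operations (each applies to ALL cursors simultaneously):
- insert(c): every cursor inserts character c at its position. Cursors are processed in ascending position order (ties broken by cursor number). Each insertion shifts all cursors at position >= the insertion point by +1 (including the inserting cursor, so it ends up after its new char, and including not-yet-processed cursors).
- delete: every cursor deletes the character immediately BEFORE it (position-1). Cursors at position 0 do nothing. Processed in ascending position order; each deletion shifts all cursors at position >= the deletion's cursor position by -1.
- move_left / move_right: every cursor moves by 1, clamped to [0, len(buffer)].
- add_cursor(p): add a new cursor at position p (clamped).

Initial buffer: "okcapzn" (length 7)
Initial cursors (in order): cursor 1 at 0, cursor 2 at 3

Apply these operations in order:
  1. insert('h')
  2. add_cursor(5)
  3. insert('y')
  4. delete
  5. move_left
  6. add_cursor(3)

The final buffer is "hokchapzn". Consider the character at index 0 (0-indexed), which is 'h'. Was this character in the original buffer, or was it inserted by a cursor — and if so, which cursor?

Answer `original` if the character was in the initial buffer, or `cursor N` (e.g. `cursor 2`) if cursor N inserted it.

After op 1 (insert('h')): buffer="hokchapzn" (len 9), cursors c1@1 c2@5, authorship 1...2....
After op 2 (add_cursor(5)): buffer="hokchapzn" (len 9), cursors c1@1 c2@5 c3@5, authorship 1...2....
After op 3 (insert('y')): buffer="hyokchyyapzn" (len 12), cursors c1@2 c2@8 c3@8, authorship 11...223....
After op 4 (delete): buffer="hokchapzn" (len 9), cursors c1@1 c2@5 c3@5, authorship 1...2....
After op 5 (move_left): buffer="hokchapzn" (len 9), cursors c1@0 c2@4 c3@4, authorship 1...2....
After op 6 (add_cursor(3)): buffer="hokchapzn" (len 9), cursors c1@0 c4@3 c2@4 c3@4, authorship 1...2....
Authorship (.=original, N=cursor N): 1 . . . 2 . . . .
Index 0: author = 1

Answer: cursor 1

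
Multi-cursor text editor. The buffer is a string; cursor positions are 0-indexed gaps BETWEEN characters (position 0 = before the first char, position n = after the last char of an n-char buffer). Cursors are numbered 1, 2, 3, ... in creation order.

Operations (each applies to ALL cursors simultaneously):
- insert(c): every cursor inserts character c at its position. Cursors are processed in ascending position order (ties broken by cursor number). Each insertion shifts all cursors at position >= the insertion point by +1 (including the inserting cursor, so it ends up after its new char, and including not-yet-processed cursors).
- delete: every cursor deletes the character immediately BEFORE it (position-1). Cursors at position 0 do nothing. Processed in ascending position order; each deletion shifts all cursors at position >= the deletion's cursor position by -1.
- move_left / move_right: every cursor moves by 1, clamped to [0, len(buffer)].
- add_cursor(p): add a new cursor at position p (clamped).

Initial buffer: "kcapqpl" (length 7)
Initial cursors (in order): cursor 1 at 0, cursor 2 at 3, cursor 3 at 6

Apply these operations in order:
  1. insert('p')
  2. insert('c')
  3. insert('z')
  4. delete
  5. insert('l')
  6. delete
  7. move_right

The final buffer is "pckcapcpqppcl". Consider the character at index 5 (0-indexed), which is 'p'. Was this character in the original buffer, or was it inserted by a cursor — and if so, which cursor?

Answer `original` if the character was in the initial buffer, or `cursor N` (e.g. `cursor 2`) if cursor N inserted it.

Answer: cursor 2

Derivation:
After op 1 (insert('p')): buffer="pkcappqppl" (len 10), cursors c1@1 c2@5 c3@9, authorship 1...2...3.
After op 2 (insert('c')): buffer="pckcapcpqppcl" (len 13), cursors c1@2 c2@7 c3@12, authorship 11...22...33.
After op 3 (insert('z')): buffer="pczkcapczpqppczl" (len 16), cursors c1@3 c2@9 c3@15, authorship 111...222...333.
After op 4 (delete): buffer="pckcapcpqppcl" (len 13), cursors c1@2 c2@7 c3@12, authorship 11...22...33.
After op 5 (insert('l')): buffer="pclkcapclpqppcll" (len 16), cursors c1@3 c2@9 c3@15, authorship 111...222...333.
After op 6 (delete): buffer="pckcapcpqppcl" (len 13), cursors c1@2 c2@7 c3@12, authorship 11...22...33.
After op 7 (move_right): buffer="pckcapcpqppcl" (len 13), cursors c1@3 c2@8 c3@13, authorship 11...22...33.
Authorship (.=original, N=cursor N): 1 1 . . . 2 2 . . . 3 3 .
Index 5: author = 2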